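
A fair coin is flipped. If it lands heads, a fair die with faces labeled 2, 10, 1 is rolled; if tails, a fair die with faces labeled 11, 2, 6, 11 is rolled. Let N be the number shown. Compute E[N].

E[N | heads] = (2+10+1)/3 = 13/3.
E[N | tails] = (11+2+6+11)/4 = 15/2.
By the law of total expectation,
E[N] = (1/2)·(13/3) + (1/2)·(15/2) = 71/12.

71/12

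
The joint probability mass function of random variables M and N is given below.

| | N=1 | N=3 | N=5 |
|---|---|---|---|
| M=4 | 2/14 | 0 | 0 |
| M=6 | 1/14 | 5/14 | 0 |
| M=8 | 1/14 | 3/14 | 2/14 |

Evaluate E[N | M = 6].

8/3

P(M = 6) = 3/7.
Σ N·P over the event = 1·(1/14) + 3·(5/14) = 8/7.
E[N | M = 6] = (8/7) / (3/7) = 8/3.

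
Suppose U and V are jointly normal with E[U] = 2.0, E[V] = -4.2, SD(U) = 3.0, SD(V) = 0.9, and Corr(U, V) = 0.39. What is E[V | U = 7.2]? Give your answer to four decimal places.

-3.5916

For a bivariate normal, E[V | U=x] = μ_V + ρ·(σ_V/σ_U)·(x − μ_U).
E[V | U=7.2] = -4.2 + (0.39)·(0.9/3.0)·(7.2 − (2.0)) = -4.2 + (0.117)·(5.2) = -3.5916.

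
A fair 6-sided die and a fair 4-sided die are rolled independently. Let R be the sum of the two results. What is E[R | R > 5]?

52/7

P(R > 5) = 7/12.
Σ over the event: 6·1/6 + 7·1/6 + 8·1/8 + 9·1/12 + 10·1/24 = 13/3.
E[R | R > 5] = (13/3) / (7/12) = 52/7.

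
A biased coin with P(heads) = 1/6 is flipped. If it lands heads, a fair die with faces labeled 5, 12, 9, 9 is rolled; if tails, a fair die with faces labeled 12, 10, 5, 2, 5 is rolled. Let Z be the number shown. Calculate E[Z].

57/8

E[Z | heads] = (5+12+9+9)/4 = 35/4.
E[Z | tails] = (12+10+5+2+5)/5 = 34/5.
E[Z] = (1/6)·(35/4) + (5/6)·(34/5) = 57/8.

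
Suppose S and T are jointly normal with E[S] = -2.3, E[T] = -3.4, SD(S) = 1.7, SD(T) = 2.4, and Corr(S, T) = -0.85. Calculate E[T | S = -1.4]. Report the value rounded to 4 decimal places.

E[T | S=x] = μ_T + ρ(σ_T/σ_S)(x − μ_S) for jointly normal variables.
E[T | S=-1.4] = -3.4 + (-0.85)·(2.4/1.7)·(-1.4 − (-2.3)) = -3.4 + (-1.2)·(0.9) = -4.4800.

-4.4800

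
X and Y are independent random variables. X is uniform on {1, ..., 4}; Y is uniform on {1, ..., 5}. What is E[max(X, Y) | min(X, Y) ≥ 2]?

23/6

P(min(X, Y) ≥ 2) = 3/5.
Summing max(X,Y)·P(x,y) over outcomes with min(X, Y) ≥ 2 gives 23/10.
E[max(X, Y) | min(X, Y) ≥ 2] = (23/10) / (3/5) = 23/6.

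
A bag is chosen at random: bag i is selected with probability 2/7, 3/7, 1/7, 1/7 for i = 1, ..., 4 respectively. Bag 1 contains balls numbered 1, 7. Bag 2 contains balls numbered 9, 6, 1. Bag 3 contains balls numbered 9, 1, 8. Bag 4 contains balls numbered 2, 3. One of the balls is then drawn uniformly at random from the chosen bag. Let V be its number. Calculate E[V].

E[V | bag 1] = (1+7)/2 = 4.
E[V | bag 2] = (9+6+1)/3 = 16/3.
E[V | bag 3] = (9+1+8)/3 = 6.
E[V | bag 4] = (2+3)/2 = 5/2.
By the law of total expectation,
E[V] = (2/7)·(4) + (3/7)·(16/3) + (1/7)·(6) + (1/7)·(5/2) = 65/14.

65/14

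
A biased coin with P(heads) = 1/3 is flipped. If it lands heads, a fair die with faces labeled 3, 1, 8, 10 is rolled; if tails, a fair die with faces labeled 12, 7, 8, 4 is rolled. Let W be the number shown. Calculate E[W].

E[W | heads] = (3+1+8+10)/4 = 11/2.
E[W | tails] = (12+7+8+4)/4 = 31/4.
E[W] = (1/3)·(11/2) + (2/3)·(31/4) = 7.

7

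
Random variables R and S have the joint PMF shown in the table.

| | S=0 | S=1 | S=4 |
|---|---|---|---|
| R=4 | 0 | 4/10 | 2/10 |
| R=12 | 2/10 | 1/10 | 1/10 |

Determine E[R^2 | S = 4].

P(S = 4) = 3/10.
Σ R^2·P over the event = 16·(2/10) + 144·(1/10) = 88/5.
E[R^2 | S = 4] = (88/5) / (3/10) = 176/3.

176/3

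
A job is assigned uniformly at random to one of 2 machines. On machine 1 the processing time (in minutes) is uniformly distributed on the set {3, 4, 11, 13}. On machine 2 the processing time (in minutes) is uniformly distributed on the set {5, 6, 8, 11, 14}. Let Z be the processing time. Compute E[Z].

331/40

E[Z | machine 1] = (3+4+11+13)/4 = 31/4.
E[Z | machine 2] = (5+6+8+11+14)/5 = 44/5.
E[Z] = (1/2)·(31/4) + (1/2)·(44/5) = 331/40.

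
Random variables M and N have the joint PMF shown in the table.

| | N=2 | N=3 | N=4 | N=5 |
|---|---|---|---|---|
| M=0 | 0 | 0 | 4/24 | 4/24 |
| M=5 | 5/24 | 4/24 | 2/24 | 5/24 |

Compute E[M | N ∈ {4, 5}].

7/3

P(N ∈ {4, 5}) = 5/8.
Summing M·P(M=x,N=y) over the conditioning event gives 35/24.
E[M | N ∈ {4, 5}] = (35/24) / (5/8) = 7/3.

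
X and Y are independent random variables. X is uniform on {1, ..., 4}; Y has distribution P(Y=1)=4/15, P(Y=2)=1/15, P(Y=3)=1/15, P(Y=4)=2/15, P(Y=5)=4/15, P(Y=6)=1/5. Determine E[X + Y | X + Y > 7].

165/19

P(X + Y > 7) = 19/60.
Summing (X+Y)·P(x,y) over outcomes with X + Y > 7 gives 11/4.
E[X + Y | X + Y > 7] = (11/4) / (19/60) = 165/19.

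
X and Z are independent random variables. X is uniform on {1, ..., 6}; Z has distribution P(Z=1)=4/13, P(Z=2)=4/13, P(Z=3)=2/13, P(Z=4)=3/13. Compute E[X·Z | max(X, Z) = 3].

36/7

P(max(X, Z) = 3) = 7/39.
Summing XZ·P(x,y) over outcomes with max(X, Z) = 3 gives 12/13.
E[X·Z | max(X, Z) = 3] = (12/13) / (7/39) = 36/7.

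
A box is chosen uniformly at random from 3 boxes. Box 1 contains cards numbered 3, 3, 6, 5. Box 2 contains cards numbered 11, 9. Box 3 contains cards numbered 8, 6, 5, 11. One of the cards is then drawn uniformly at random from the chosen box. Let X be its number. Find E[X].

29/4

E[X | box 1] = (3+3+6+5)/4 = 17/4.
E[X | box 2] = (11+9)/2 = 10.
E[X | box 3] = (8+6+5+11)/4 = 15/2.
By the law of total expectation,
E[X] = (1/3)·(17/4) + (1/3)·(10) + (1/3)·(15/2) = 29/4.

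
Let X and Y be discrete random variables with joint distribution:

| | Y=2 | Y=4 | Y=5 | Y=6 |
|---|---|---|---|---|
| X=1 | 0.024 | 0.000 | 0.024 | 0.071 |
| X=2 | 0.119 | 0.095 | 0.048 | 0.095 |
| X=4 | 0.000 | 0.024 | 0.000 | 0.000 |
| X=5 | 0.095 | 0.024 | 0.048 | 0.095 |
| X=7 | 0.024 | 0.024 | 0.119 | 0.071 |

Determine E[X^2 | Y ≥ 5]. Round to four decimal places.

P(Y ≥ 5) = 0.571.
Σ X^2·P over the event = 1·(0.024) + 1·(0.071) + 4·(0.048) + 4·(0.095) + 25·(0.048) + 25·(0.095) + 49·(0.119) + 49·(0.071) = 13.552.
E[X^2 | Y ≥ 5] = (13.552) / (0.571) = 23.7338.

23.7338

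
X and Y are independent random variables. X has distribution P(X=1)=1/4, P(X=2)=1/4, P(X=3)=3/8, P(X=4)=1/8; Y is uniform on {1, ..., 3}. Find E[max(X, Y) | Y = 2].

P(Y = 2) = 1/3.
Summing max(X,Y)·P(x,y) over outcomes with Y = 2 gives 7/8.
E[max(X, Y) | Y = 2] = (7/8) / (1/3) = 21/8.

21/8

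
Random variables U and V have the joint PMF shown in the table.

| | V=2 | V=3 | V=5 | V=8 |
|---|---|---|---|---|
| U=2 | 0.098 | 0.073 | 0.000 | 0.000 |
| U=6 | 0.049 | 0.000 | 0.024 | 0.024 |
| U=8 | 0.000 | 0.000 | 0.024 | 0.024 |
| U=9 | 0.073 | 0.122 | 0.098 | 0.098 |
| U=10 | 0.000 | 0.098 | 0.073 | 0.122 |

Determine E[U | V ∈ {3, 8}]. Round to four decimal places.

8.3102

P(V ∈ {3, 8}) = 0.561.
Σ U·P over the event = 2·(0.073) + 6·(0.024) + 8·(0.024) + 9·(0.122) + 9·(0.098) + 10·(0.098) + 10·(0.122) = 4.662.
E[U | V ∈ {3, 8}] = (4.662) / (0.561) = 8.3102.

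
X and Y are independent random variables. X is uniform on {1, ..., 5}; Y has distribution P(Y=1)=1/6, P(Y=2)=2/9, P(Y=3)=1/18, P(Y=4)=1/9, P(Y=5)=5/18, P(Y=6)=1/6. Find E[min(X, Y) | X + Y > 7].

121/32

P(X + Y > 7) = 16/45.
Summing min(X,Y)·P(x,y) over outcomes with X + Y > 7 gives 121/90.
E[min(X, Y) | X + Y > 7] = (121/90) / (16/45) = 121/32.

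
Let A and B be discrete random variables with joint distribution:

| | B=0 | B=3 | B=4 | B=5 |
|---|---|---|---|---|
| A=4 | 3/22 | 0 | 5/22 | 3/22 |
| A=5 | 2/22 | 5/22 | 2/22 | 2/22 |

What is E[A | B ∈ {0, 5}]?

P(B ∈ {0, 5}) = 5/11.
Summing A·P(A=x,B=y) over the conditioning event gives 2.
E[A | B ∈ {0, 5}] = (2) / (5/11) = 22/5.

22/5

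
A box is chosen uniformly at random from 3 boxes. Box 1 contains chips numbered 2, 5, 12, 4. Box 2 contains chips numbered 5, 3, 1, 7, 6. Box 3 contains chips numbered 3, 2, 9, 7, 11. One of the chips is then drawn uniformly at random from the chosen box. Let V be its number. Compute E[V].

E[V | box 1] = (2+5+12+4)/4 = 23/4.
E[V | box 2] = (5+3+1+7+6)/5 = 22/5.
E[V | box 3] = (3+2+9+7+11)/5 = 32/5.
E[V] = (1/3)·(23/4) + (1/3)·(22/5) + (1/3)·(32/5) = 331/60.

331/60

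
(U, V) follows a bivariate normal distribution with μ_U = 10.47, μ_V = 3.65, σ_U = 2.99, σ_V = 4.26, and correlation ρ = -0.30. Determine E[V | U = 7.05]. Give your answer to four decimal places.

5.1118

E[V | U=x] = μ_V + ρ(σ_V/σ_U)(x − μ_U) for jointly normal variables.
E[V | U=7.05] = 3.65 + (-0.30)·(4.26/2.99)·(7.05 − (10.47)) = 3.65 + (-0.42742)·(-3.42) = 5.1118.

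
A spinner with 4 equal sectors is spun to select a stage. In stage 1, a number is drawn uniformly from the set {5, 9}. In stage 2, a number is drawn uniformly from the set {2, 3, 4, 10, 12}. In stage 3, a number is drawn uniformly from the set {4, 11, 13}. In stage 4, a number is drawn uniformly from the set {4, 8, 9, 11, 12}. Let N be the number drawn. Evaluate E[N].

E[N | stage 1] = (5+9)/2 = 7.
E[N | stage 2] = (2+3+4+10+12)/5 = 31/5.
E[N | stage 3] = (4+11+13)/3 = 28/3.
E[N | stage 4] = (4+8+9+11+12)/5 = 44/5.
E[N] = (1/4)·(7) + (1/4)·(31/5) + (1/4)·(28/3) + (1/4)·(44/5) = 47/6.

47/6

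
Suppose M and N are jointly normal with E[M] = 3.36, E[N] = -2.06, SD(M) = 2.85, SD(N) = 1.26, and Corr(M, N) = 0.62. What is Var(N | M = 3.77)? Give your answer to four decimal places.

0.9773

The conditional variance in a bivariate normal is σ_N²(1 − ρ²), independent of x.
Var(N | M=3.77) = (1.26)²·(1 − (0.62)²) = 1.5876·0.6156 = 0.9773.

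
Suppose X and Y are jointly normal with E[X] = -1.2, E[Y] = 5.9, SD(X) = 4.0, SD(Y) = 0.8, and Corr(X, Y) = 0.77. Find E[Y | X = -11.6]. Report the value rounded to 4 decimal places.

The regression of Y on X has slope ρ·σ_Y/σ_X and passes through (μ_X, μ_Y).
E[Y | X=-11.6] = 5.9 + (0.77)·(0.8/4.0)·(-11.6 − (-1.2)) = 5.9 + (0.154)·(-10.4) = 4.2984.

4.2984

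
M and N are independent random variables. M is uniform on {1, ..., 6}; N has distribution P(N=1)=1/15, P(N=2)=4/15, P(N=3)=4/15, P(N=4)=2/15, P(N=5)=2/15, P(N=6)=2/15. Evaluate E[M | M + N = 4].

5/3

P(M + N = 4) = 1/10.
Summing M·P(x,y) over outcomes with M + N = 4 gives 1/6.
E[M | M + N = 4] = (1/6) / (1/10) = 5/3.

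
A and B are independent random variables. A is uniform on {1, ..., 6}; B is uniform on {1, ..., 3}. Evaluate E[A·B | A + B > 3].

P(A + B > 3) = 5/6.
Summing AB·P(x,y) over outcomes with A + B > 3 gives 121/18.
E[A·B | A + B > 3] = (121/18) / (5/6) = 121/15.

121/15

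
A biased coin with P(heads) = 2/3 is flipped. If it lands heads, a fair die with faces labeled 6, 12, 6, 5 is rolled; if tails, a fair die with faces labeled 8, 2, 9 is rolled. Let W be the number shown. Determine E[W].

E[W | heads] = (6+12+6+5)/4 = 29/4.
E[W | tails] = (8+2+9)/3 = 19/3.
E[W] = (2/3)·(29/4) + (1/3)·(19/3) = 125/18.

125/18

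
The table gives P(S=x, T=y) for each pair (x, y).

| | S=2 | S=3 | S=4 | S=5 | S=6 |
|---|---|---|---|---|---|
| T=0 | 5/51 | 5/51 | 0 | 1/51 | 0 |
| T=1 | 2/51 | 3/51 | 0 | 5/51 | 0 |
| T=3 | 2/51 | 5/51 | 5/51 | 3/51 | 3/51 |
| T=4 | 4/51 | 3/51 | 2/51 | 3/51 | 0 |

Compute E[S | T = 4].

10/3

P(T = 4) = 4/17.
Σ S·P over the event = 2·(4/51) + 3·(3/51) + 4·(2/51) + 5·(3/51) = 40/51.
E[S | T = 4] = (40/51) / (4/17) = 10/3.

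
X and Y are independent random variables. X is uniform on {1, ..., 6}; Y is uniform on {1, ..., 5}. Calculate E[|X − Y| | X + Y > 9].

Outcomes with X + Y > 9: (5,5), (6,4), (6,5), each with probability 1/30.
E[|X − Y| | X + Y > 9] = (0 + 2 + 1) / 3 = 1.

1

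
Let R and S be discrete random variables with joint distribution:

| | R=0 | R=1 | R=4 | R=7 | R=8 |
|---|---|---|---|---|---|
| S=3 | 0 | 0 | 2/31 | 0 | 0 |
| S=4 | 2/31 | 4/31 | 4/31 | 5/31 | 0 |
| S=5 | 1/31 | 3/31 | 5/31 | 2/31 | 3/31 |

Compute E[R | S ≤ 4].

63/17

P(S ≤ 4) = 17/31.
Σ R·P over the event = 0·(2/31) + 1·(4/31) + 4·(2/31) + 4·(4/31) + 7·(5/31) = 63/31.
E[R | S ≤ 4] = (63/31) / (17/31) = 63/17.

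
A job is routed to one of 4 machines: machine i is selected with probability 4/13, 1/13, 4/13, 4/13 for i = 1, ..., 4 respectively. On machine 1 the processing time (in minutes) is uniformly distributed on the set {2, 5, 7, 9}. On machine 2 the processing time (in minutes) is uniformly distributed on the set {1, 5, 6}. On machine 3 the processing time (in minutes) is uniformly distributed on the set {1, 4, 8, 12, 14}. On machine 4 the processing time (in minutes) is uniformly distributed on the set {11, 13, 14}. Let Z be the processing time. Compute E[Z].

1633/195

E[Z | machine 1] = (2+5+7+9)/4 = 23/4.
E[Z | machine 2] = (1+5+6)/3 = 4.
E[Z | machine 3] = (1+4+8+12+14)/5 = 39/5.
E[Z | machine 4] = (11+13+14)/3 = 38/3.
E[Z] = (4/13)·(23/4) + (1/13)·(4) + (4/13)·(39/5) + (4/13)·(38/3) = 1633/195.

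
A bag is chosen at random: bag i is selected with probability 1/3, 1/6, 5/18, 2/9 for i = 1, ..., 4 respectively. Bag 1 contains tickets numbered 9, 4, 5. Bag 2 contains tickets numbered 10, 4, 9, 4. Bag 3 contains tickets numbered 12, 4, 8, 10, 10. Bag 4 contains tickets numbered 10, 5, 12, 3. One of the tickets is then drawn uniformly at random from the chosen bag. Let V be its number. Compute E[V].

E[V | bag 1] = (9+4+5)/3 = 6.
E[V | bag 2] = (10+4+9+4)/4 = 27/4.
E[V | bag 3] = (12+4+8+10+10)/5 = 44/5.
E[V | bag 4] = (10+5+12+3)/4 = 15/2.
E[V] = (1/3)·(6) + (1/6)·(27/4) + (5/18)·(44/5) + (2/9)·(15/2) = 521/72.

521/72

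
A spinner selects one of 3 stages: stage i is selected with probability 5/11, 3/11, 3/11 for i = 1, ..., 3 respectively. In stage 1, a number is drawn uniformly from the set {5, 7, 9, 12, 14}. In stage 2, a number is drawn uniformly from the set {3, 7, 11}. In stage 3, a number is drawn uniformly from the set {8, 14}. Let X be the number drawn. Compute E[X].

E[X | stage 1] = (5+7+9+12+14)/5 = 47/5.
E[X | stage 2] = (3+7+11)/3 = 7.
E[X | stage 3] = (8+14)/2 = 11.
E[X] = (5/11)·(47/5) + (3/11)·(7) + (3/11)·(11) = 101/11.

101/11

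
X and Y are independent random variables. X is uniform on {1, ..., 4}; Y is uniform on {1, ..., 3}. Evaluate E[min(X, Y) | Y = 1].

Outcomes with Y = 1: (1,1), (2,1), (3,1), (4,1), each with probability 1/12.
E[min(X, Y) | Y = 1] = (1 + 1 + 1 + 1) / 4 = 1.

1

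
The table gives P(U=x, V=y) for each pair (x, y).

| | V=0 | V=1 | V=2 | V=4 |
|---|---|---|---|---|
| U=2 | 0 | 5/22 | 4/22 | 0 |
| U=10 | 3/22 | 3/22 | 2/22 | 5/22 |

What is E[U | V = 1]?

P(V = 1) = 4/11.
Σ U·P over the event = 2·(5/22) + 10·(3/22) = 20/11.
E[U | V = 1] = (20/11) / (4/11) = 5.

5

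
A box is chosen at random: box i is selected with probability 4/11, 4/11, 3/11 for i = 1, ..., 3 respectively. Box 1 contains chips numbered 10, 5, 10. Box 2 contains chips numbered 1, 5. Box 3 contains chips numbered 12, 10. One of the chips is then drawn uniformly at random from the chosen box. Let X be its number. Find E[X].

235/33

E[X | box 1] = (10+5+10)/3 = 25/3.
E[X | box 2] = (1+5)/2 = 3.
E[X | box 3] = (12+10)/2 = 11.
E[X] = (4/11)·(25/3) + (4/11)·(3) + (3/11)·(11) = 235/33.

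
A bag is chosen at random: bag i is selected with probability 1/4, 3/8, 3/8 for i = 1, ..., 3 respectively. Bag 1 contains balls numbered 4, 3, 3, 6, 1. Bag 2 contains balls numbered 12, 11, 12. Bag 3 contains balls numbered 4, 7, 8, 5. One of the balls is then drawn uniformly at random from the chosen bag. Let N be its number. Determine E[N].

299/40

E[N | bag 1] = (4+3+3+6+1)/5 = 17/5.
E[N | bag 2] = (12+11+12)/3 = 35/3.
E[N | bag 3] = (4+7+8+5)/4 = 6.
By the law of total expectation,
E[N] = (1/4)·(17/5) + (3/8)·(35/3) + (3/8)·(6) = 299/40.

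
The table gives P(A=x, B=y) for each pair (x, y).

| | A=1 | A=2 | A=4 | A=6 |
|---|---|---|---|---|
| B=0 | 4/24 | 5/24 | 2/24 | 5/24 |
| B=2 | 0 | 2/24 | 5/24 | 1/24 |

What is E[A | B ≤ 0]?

13/4

P(B ≤ 0) = 2/3.
Summing A·P(A=x,B=y) over the conditioning event gives 13/6.
E[A | B ≤ 0] = (13/6) / (2/3) = 13/4.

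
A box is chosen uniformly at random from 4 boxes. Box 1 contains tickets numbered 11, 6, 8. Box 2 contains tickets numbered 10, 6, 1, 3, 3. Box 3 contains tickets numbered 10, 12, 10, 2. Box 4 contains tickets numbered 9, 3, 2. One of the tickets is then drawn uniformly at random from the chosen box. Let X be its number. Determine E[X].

E[X | box 1] = (11+6+8)/3 = 25/3.
E[X | box 2] = (10+6+1+3+3)/5 = 23/5.
E[X | box 3] = (10+12+10+2)/4 = 17/2.
E[X | box 4] = (9+3+2)/3 = 14/3.
By the law of total expectation,
E[X] = (1/4)·(25/3) + (1/4)·(23/5) + (1/4)·(17/2) + (1/4)·(14/3) = 261/40.

261/40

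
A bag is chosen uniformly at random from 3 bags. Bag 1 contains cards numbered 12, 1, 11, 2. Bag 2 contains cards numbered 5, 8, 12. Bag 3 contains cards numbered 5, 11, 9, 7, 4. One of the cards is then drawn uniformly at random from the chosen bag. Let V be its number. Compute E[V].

E[V | bag 1] = (12+1+11+2)/4 = 13/2.
E[V | bag 2] = (5+8+12)/3 = 25/3.
E[V | bag 3] = (5+11+9+7+4)/5 = 36/5.
E[V] = (1/3)·(13/2) + (1/3)·(25/3) + (1/3)·(36/5) = 661/90.

661/90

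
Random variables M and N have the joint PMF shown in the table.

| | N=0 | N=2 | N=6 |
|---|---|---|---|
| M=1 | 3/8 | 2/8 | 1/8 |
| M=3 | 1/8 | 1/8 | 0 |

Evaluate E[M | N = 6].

P(N = 6) = 1/8.
Σ M·P over the event = 1·(1/8) = 1/8.
E[M | N = 6] = (1/8) / (1/8) = 1.

1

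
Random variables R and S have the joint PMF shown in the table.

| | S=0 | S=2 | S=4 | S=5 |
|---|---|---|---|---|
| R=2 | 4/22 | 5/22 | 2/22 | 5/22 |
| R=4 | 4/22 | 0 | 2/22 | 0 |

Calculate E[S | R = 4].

4/3

P(R = 4) = 3/11.
Σ S·P over the event = 0·(4/22) + 4·(2/22) = 4/11.
E[S | R = 4] = (4/11) / (3/11) = 4/3.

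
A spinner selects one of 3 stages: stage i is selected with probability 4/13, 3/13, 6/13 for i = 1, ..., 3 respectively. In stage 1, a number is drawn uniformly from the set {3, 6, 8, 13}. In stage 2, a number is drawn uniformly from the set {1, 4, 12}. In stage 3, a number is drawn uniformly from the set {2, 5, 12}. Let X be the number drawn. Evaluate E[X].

85/13

E[X | stage 1] = (3+6+8+13)/4 = 15/2.
E[X | stage 2] = (1+4+12)/3 = 17/3.
E[X | stage 3] = (2+5+12)/3 = 19/3.
E[X] = (4/13)·(15/2) + (3/13)·(17/3) + (6/13)·(19/3) = 85/13.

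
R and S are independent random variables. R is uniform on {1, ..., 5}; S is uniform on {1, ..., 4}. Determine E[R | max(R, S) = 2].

5/3

P(max(R, S) = 2) = 3/20.
Summing R·P(x,y) over outcomes with max(R, S) = 2 gives 1/4.
E[R | max(R, S) = 2] = (1/4) / (3/20) = 5/3.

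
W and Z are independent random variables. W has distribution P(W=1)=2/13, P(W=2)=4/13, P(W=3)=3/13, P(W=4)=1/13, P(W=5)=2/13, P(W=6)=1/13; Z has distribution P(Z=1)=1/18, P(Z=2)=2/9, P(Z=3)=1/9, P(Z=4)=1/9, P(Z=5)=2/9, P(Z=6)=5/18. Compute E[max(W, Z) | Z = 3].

47/13

P(Z = 3) = 1/9.
Summing max(W,Z)·P(x,y) over outcomes with Z = 3 gives 47/117.
E[max(W, Z) | Z = 3] = (47/117) / (1/9) = 47/13.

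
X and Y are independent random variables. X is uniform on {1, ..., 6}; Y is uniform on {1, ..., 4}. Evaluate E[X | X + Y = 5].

5/2

Outcomes with X + Y = 5: (1,4), (2,3), (3,2), (4,1), each with probability 1/24.
E[X | X + Y = 5] = (1 + 2 + 3 + 4) / 4 = 5/2.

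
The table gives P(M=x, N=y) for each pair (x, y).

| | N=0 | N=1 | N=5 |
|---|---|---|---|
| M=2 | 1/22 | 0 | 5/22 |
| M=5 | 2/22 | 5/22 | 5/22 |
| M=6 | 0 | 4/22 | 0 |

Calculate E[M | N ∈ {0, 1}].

P(N ∈ {0, 1}) = 6/11.
Σ M·P over the event = 2·(1/22) + 5·(2/22) + 5·(5/22) + 6·(4/22) = 61/22.
E[M | N ∈ {0, 1}] = (61/22) / (6/11) = 61/12.

61/12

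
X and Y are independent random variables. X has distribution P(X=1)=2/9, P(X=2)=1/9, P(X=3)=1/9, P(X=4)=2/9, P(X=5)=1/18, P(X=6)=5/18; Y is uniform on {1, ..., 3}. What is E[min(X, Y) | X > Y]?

17/9

P(X > Y) = 2/3.
Summing min(X,Y)·P(x,y) over outcomes with X > Y gives 34/27.
E[min(X, Y) | X > Y] = (34/27) / (2/3) = 17/9.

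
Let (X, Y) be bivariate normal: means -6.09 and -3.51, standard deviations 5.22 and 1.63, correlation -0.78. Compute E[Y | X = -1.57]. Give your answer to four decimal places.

E[Y | X=x] = μ_Y + ρ(σ_Y/σ_X)(x − μ_X) for jointly normal variables.
E[Y | X=-1.57] = -3.51 + (-0.78)·(1.63/5.22)·(-1.57 − (-6.09)) = -3.51 + (-0.24356)·(4.52) = -4.6109.

-4.6109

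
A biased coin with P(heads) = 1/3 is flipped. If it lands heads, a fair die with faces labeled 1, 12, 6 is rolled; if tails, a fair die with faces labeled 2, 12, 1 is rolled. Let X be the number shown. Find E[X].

49/9

E[X | heads] = (1+12+6)/3 = 19/3.
E[X | tails] = (2+12+1)/3 = 5.
E[X] = (1/3)·(19/3) + (2/3)·(5) = 49/9.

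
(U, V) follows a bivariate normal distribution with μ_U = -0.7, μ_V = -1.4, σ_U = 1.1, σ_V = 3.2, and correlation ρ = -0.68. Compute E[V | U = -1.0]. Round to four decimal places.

-0.8065

The regression of V on U has slope ρ·σ_V/σ_U and passes through (μ_U, μ_V).
E[V | U=-1.0] = -1.4 + (-0.68)·(3.2/1.1)·(-1.0 − (-0.7)) = -1.4 + (-1.9782)·(-0.3) = -0.8065.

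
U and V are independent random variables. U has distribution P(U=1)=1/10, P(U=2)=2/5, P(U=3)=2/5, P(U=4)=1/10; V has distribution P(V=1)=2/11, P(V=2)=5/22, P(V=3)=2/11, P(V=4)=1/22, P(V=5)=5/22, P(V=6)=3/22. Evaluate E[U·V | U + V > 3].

593/65

P(U + V > 3) = 39/44.
Summing UV·P(x,y) over outcomes with U + V > 3 gives 1779/220.
E[U·V | U + V > 3] = (1779/220) / (39/44) = 593/65.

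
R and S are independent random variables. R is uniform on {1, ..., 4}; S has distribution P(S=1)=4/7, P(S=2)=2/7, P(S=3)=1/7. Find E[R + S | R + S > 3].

44/9

P(R + S > 3) = 9/14.
Summing (R+S)·P(x,y) over outcomes with R + S > 3 gives 22/7.
E[R + S | R + S > 3] = (22/7) / (9/14) = 44/9.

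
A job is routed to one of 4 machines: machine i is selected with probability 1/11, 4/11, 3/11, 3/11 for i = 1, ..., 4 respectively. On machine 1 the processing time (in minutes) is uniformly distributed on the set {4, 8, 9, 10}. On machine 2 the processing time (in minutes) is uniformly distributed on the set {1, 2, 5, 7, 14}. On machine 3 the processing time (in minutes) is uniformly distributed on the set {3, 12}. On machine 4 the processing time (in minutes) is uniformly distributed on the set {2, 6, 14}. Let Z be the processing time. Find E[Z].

E[Z | machine 1] = (4+8+9+10)/4 = 31/4.
E[Z | machine 2] = (1+2+5+7+14)/5 = 29/5.
E[Z | machine 3] = (3+12)/2 = 15/2.
E[Z | machine 4] = (2+6+14)/3 = 22/3.
E[Z] = (1/11)·(31/4) + (4/11)·(29/5) + (3/11)·(15/2) + (3/11)·(22/3) = 1509/220.

1509/220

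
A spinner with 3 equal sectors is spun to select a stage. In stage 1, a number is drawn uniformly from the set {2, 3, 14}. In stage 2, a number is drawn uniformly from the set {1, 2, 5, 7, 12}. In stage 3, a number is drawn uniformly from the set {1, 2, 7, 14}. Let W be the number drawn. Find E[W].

266/45

E[W | stage 1] = (2+3+14)/3 = 19/3.
E[W | stage 2] = (1+2+5+7+12)/5 = 27/5.
E[W | stage 3] = (1+2+7+14)/4 = 6.
E[W] = (1/3)·(19/3) + (1/3)·(27/5) + (1/3)·(6) = 266/45.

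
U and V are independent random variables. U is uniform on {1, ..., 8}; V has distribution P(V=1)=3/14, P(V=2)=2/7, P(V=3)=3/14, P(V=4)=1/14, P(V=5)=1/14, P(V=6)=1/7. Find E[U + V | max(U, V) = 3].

P(max(U, V) = 3) = 1/7.
Summing (U+V)·P(x,y) over outcomes with max(U, V) = 3 gives 11/16.
E[U + V | max(U, V) = 3] = (11/16) / (1/7) = 77/16.

77/16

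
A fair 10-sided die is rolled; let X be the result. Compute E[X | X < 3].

Given X < 3, X is equally likely to be any of {1, 2}.
E[X | X < 3] = (1 + 2) / 2 = 3/2.

3/2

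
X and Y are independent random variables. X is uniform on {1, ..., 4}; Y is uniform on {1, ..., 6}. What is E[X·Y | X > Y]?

35/6

P(X > Y) = 1/4.
Summing XY·P(x,y) over outcomes with X > Y gives 35/24.
E[X·Y | X > Y] = (35/24) / (1/4) = 35/6.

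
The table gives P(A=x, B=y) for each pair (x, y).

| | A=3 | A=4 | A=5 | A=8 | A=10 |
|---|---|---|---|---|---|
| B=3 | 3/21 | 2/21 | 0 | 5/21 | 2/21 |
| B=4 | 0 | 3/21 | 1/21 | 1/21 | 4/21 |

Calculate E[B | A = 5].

P(A = 5) = 1/21.
Σ B·P over the event = 4·(1/21) = 4/21.
E[B | A = 5] = (4/21) / (1/21) = 4.

4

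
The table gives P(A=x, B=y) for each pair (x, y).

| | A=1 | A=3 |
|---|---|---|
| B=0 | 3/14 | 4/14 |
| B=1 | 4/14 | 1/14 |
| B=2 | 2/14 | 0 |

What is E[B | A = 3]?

1/5

P(A = 3) = 5/14.
Σ B·P over the event = 0·(4/14) + 1·(1/14) = 1/14.
E[B | A = 3] = (1/14) / (5/14) = 1/5.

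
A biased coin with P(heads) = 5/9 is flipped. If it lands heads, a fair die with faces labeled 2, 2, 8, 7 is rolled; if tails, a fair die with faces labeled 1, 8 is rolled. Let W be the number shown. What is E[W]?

E[W | heads] = (2+2+8+7)/4 = 19/4.
E[W | tails] = (1+8)/2 = 9/2.
By the law of total expectation,
E[W] = (5/9)·(19/4) + (4/9)·(9/2) = 167/36.

167/36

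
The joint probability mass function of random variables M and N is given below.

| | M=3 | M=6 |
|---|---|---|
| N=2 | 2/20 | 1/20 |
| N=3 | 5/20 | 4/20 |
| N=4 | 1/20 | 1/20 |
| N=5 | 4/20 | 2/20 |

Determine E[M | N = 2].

4

P(N = 2) = 3/20.
Σ M·P over the event = 3·(2/20) + 6·(1/20) = 3/5.
E[M | N = 2] = (3/5) / (3/20) = 4.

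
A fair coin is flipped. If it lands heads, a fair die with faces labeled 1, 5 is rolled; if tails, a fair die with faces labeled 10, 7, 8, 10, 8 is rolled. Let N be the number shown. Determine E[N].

29/5

E[N | heads] = (1+5)/2 = 3.
E[N | tails] = (10+7+8+10+8)/5 = 43/5.
E[N] = (1/2)·(3) + (1/2)·(43/5) = 29/5.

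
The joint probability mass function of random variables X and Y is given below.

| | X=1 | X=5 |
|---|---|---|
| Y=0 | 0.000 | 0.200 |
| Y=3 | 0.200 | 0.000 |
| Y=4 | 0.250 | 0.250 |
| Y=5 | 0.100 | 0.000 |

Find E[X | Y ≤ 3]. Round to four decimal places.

P(Y ≤ 3) = 0.400.
Σ X·P over the event = 1·(0.200) + 5·(0.200) = 1.200.
E[X | Y ≤ 3] = (1.200) / (0.400) = 3.0000.

3.0000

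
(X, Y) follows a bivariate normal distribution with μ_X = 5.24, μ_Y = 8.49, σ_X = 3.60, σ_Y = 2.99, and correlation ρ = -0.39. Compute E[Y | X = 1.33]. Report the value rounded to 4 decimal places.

The regression of Y on X has slope ρ·σ_Y/σ_X and passes through (μ_X, μ_Y).
E[Y | X=1.33] = 8.49 + (-0.39)·(2.99/3.60)·(1.33 − (5.24)) = 8.49 + (-0.32392)·(-3.91) = 9.7565.

9.7565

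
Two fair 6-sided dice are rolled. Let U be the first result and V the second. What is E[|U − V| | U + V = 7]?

Outcomes with U + V = 7: (1,6), (2,5), (3,4), (4,3), (5,2), (6,1), each with probability 1/36.
E[|U − V| | U + V = 7] = (5 + 3 + 1 + 1 + 3 + 5) / 6 = 3.

3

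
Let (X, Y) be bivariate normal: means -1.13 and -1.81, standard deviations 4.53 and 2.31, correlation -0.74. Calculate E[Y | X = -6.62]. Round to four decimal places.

For a bivariate normal, E[Y | X=x] = μ_Y + ρ·(σ_Y/σ_X)·(x − μ_X).
E[Y | X=-6.62] = -1.81 + (-0.74)·(2.31/4.53)·(-6.62 − (-1.13)) = -1.81 + (-0.37735)·(-5.49) = 0.2617.

0.2617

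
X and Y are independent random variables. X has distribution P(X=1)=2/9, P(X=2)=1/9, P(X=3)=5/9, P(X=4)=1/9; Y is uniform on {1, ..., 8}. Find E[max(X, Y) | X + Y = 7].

41/9

P(X + Y = 7) = 1/8.
Summing max(X,Y)·P(x,y) over outcomes with X + Y = 7 gives 41/72.
E[max(X, Y) | X + Y = 7] = (41/72) / (1/8) = 41/9.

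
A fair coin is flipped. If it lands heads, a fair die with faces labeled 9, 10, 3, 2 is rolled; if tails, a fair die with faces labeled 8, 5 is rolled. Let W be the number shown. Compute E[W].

E[W | heads] = (9+10+3+2)/4 = 6.
E[W | tails] = (8+5)/2 = 13/2.
By the law of total expectation,
E[W] = (1/2)·(6) + (1/2)·(13/2) = 25/4.

25/4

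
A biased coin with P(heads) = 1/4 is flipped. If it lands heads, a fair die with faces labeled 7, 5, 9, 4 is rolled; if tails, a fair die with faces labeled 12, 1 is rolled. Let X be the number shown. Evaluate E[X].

103/16

E[X | heads] = (7+5+9+4)/4 = 25/4.
E[X | tails] = (12+1)/2 = 13/2.
By the law of total expectation,
E[X] = (1/4)·(25/4) + (3/4)·(13/2) = 103/16.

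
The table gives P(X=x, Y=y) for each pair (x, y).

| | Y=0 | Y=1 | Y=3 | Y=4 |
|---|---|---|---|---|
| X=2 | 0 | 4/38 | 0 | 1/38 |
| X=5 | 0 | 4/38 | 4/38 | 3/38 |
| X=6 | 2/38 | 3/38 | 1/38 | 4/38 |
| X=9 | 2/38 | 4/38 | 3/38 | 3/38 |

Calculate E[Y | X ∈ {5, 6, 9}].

25/11

P(X ∈ {5, 6, 9}) = 33/38.
Summing Y·P(X=x,Y=y) over the conditioning event gives 75/38.
E[Y | X ∈ {5, 6, 9}] = (75/38) / (33/38) = 25/11.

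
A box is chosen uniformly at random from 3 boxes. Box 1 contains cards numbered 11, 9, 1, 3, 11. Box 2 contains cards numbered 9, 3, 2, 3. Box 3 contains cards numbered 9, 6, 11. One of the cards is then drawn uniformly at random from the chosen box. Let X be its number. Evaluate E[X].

239/36

E[X | box 1] = (11+9+1+3+11)/5 = 7.
E[X | box 2] = (9+3+2+3)/4 = 17/4.
E[X | box 3] = (9+6+11)/3 = 26/3.
E[X] = (1/3)·(7) + (1/3)·(17/4) + (1/3)·(26/3) = 239/36.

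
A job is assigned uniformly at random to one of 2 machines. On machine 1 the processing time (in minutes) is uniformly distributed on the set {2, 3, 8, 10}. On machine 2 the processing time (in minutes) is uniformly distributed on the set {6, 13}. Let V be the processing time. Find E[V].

61/8

E[V | machine 1] = (2+3+8+10)/4 = 23/4.
E[V | machine 2] = (6+13)/2 = 19/2.
E[V] = (1/2)·(23/4) + (1/2)·(19/2) = 61/8.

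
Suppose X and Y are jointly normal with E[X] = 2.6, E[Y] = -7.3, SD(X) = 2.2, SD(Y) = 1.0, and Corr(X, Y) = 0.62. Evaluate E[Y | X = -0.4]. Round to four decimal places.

The regression of Y on X has slope ρ·σ_Y/σ_X and passes through (μ_X, μ_Y).
E[Y | X=-0.4] = -7.3 + (0.62)·(1.0/2.2)·(-0.4 − (2.6)) = -7.3 + (0.28182)·(-3) = -8.1455.

-8.1455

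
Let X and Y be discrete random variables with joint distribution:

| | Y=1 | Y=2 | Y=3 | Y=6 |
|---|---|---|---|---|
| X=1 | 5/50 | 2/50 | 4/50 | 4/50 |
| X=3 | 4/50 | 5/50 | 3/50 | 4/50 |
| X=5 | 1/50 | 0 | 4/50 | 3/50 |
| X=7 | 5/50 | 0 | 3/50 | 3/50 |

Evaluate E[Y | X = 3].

47/16

P(X = 3) = 8/25.
Σ Y·P over the event = 1·(4/50) + 2·(5/50) + 3·(3/50) + 6·(4/50) = 47/50.
E[Y | X = 3] = (47/50) / (8/25) = 47/16.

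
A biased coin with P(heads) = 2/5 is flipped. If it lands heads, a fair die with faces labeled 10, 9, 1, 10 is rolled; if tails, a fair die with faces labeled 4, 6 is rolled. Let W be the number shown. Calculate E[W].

6

E[W | heads] = (10+9+1+10)/4 = 15/2.
E[W | tails] = (4+6)/2 = 5.
E[W] = (2/5)·(15/2) + (3/5)·(5) = 6.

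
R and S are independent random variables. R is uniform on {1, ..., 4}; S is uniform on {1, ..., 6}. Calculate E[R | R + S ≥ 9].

11/3

Outcomes with R + S ≥ 9: (3,6), (4,5), (4,6), each with probability 1/24.
E[R | R + S ≥ 9] = (3 + 4 + 4) / 3 = 11/3.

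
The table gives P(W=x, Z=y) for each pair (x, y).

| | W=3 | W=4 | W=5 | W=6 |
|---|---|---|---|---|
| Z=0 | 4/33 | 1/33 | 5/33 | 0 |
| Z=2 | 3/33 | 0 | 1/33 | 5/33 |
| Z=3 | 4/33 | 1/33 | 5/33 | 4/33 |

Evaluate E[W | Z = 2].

P(Z = 2) = 3/11.
Σ W·P over the event = 3·(3/33) + 5·(1/33) + 6·(5/33) = 4/3.
E[W | Z = 2] = (4/3) / (3/11) = 44/9.

44/9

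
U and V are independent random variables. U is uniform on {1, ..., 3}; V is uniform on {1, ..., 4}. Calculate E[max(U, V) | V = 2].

Outcomes with V = 2: (1,2), (2,2), (3,2), each with probability 1/12.
E[max(U, V) | V = 2] = (2 + 2 + 3) / 3 = 7/3.

7/3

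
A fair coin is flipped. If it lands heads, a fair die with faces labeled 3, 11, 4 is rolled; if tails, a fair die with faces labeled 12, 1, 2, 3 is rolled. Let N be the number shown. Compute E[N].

E[N | heads] = (3+11+4)/3 = 6.
E[N | tails] = (12+1+2+3)/4 = 9/2.
E[N] = (1/2)·(6) + (1/2)·(9/2) = 21/4.

21/4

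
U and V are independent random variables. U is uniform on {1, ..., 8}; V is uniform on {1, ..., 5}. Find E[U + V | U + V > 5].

26/3

P(U + V > 5) = 3/4.
Summing (U+V)·P(x,y) over outcomes with U + V > 5 gives 13/2.
E[U + V | U + V > 5] = (13/2) / (3/4) = 26/3.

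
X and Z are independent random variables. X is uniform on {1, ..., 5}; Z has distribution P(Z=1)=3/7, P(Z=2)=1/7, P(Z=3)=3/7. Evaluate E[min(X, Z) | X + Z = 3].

P(X + Z = 3) = 4/35.
Summing min(X,Z)·P(x,y) over outcomes with X + Z = 3 gives 4/35.
E[min(X, Z) | X + Z = 3] = (4/35) / (4/35) = 1.

1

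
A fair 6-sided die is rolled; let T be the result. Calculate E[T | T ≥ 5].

Given T ≥ 5, T is equally likely to be any of {5, 6}.
E[T | T ≥ 5] = (5 + 6) / 2 = 11/2.

11/2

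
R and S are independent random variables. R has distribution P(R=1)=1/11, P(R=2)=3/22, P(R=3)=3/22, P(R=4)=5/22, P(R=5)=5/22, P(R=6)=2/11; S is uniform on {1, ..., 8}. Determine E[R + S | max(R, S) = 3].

34/7

P(max(R, S) = 3) = 7/88.
Summing (R+S)·P(x,y) over outcomes with max(R, S) = 3 gives 17/44.
E[R + S | max(R, S) = 3] = (17/44) / (7/88) = 34/7.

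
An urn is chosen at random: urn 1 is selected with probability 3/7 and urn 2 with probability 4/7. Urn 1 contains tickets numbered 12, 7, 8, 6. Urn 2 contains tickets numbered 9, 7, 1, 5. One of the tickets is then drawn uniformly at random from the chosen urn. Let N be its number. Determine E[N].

187/28

E[N | urn 1] = (12+7+8+6)/4 = 33/4.
E[N | urn 2] = (9+7+1+5)/4 = 11/2.
By the law of total expectation,
E[N] = (3/7)·(33/4) + (4/7)·(11/2) = 187/28.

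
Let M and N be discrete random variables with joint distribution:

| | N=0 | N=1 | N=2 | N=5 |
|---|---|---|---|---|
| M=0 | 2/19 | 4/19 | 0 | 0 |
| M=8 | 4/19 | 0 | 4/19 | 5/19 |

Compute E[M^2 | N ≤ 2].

P(N ≤ 2) = 14/19.
Σ M^2·P over the event = 0·(2/19) + 0·(4/19) + 64·(4/19) + 64·(4/19) = 512/19.
E[M^2 | N ≤ 2] = (512/19) / (14/19) = 256/7.

256/7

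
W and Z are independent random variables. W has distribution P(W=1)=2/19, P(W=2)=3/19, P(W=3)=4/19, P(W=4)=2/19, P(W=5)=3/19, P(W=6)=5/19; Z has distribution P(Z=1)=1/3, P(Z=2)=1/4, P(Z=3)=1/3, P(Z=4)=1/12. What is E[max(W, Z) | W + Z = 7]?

213/41

P(W + Z = 7) = 41/228.
Summing max(W,Z)·P(x,y) over outcomes with W + Z = 7 gives 71/76.
E[max(W, Z) | W + Z = 7] = (71/76) / (41/228) = 213/41.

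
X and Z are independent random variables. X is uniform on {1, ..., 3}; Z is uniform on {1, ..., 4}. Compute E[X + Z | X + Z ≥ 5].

Outcomes with X + Z ≥ 5: (1,4), (2,3), (2,4), (3,2), (3,3), (3,4), each with probability 1/12.
E[X + Z | X + Z ≥ 5] = (5 + 5 + 6 + 5 + 6 + 7) / 6 = 17/3.

17/3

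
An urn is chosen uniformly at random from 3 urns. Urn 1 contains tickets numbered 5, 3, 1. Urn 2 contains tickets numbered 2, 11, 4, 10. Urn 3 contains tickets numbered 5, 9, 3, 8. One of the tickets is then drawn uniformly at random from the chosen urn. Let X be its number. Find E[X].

16/3

E[X | urn 1] = (5+3+1)/3 = 3.
E[X | urn 2] = (2+11+4+10)/4 = 27/4.
E[X | urn 3] = (5+9+3+8)/4 = 25/4.
By the law of total expectation,
E[X] = (1/3)·(3) + (1/3)·(27/4) + (1/3)·(25/4) = 16/3.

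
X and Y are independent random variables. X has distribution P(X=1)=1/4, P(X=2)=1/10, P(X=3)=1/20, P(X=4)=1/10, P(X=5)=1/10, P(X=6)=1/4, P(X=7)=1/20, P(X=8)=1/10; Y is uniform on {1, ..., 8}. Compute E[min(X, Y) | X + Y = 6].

3/2

P(X + Y = 6) = 3/40.
Summing min(X,Y)·P(x,y) over outcomes with X + Y = 6 gives 9/80.
E[min(X, Y) | X + Y = 6] = (9/80) / (3/40) = 3/2.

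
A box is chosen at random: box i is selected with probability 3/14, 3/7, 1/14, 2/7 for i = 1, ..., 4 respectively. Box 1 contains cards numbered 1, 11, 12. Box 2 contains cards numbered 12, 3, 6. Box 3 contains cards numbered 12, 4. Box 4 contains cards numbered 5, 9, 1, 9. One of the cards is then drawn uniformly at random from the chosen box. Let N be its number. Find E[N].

7

E[N | box 1] = (1+11+12)/3 = 8.
E[N | box 2] = (12+3+6)/3 = 7.
E[N | box 3] = (12+4)/2 = 8.
E[N | box 4] = (5+9+1+9)/4 = 6.
E[N] = (3/14)·(8) + (3/7)·(7) + (1/14)·(8) + (2/7)·(6) = 7.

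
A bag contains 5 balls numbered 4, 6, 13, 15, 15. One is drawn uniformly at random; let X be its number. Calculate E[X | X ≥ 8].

P(X ≥ 8) = 3/5.
Σ over the event: 13·1/5 + 15·2/5 = 43/5.
E[X | X ≥ 8] = (43/5) / (3/5) = 43/3.

43/3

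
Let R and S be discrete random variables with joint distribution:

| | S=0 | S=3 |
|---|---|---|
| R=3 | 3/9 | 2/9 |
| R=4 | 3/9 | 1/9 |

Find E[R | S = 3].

10/3

P(S = 3) = 1/3.
Σ R·P over the event = 3·(2/9) + 4·(1/9) = 10/9.
E[R | S = 3] = (10/9) / (1/3) = 10/3.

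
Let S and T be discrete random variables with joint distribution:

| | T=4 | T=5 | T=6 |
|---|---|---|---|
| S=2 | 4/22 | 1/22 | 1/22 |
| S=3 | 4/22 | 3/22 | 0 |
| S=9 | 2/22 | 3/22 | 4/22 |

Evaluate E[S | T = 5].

38/7

P(T = 5) = 7/22.
Summing S·P(S=x,T=y) over the conditioning event gives 19/11.
E[S | T = 5] = (19/11) / (7/22) = 38/7.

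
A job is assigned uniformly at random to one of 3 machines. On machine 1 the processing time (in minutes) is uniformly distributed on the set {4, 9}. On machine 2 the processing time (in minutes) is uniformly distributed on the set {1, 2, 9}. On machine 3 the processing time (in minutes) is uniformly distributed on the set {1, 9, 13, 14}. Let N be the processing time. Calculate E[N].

E[N | machine 1] = (4+9)/2 = 13/2.
E[N | machine 2] = (1+2+9)/3 = 4.
E[N | machine 3] = (1+9+13+14)/4 = 37/4.
By the law of total expectation,
E[N] = (1/3)·(13/2) + (1/3)·(4) + (1/3)·(37/4) = 79/12.

79/12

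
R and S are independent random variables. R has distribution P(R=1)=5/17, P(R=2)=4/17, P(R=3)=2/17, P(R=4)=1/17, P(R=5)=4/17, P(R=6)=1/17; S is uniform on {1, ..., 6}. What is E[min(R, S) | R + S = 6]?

P(R + S = 6) = 8/51.
Summing min(R,S)·P(x,y) over outcomes with R + S = 6 gives 25/102.
E[min(R, S) | R + S = 6] = (25/102) / (8/51) = 25/16.

25/16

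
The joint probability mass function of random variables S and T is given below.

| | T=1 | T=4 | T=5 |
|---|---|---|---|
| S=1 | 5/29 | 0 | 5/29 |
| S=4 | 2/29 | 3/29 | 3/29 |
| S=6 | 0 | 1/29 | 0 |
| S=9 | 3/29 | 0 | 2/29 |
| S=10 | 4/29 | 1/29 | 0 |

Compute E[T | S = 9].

13/5

P(S = 9) = 5/29.
Σ T·P over the event = 1·(3/29) + 5·(2/29) = 13/29.
E[T | S = 9] = (13/29) / (5/29) = 13/5.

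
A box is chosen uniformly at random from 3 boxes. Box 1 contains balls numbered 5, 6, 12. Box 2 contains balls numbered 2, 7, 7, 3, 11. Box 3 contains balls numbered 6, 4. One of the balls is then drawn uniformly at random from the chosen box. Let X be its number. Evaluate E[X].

56/9

E[X | box 1] = (5+6+12)/3 = 23/3.
E[X | box 2] = (2+7+7+3+11)/5 = 6.
E[X | box 3] = (6+4)/2 = 5.
By the law of total expectation,
E[X] = (1/3)·(23/3) + (1/3)·(6) + (1/3)·(5) = 56/9.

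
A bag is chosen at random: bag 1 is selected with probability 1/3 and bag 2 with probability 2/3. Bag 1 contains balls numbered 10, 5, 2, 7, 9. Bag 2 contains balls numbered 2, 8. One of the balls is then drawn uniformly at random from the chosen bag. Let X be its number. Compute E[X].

83/15

E[X | bag 1] = (10+5+2+7+9)/5 = 33/5.
E[X | bag 2] = (2+8)/2 = 5.
E[X] = (1/3)·(33/5) + (2/3)·(5) = 83/15.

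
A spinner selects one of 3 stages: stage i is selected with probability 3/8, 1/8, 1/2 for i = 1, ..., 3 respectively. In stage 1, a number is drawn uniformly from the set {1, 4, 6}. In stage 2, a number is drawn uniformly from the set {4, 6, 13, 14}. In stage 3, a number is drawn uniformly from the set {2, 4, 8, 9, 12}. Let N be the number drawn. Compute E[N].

193/32

E[N | stage 1] = (1+4+6)/3 = 11/3.
E[N | stage 2] = (4+6+13+14)/4 = 37/4.
E[N | stage 3] = (2+4+8+9+12)/5 = 7.
By the law of total expectation,
E[N] = (3/8)·(11/3) + (1/8)·(37/4) + (1/2)·(7) = 193/32.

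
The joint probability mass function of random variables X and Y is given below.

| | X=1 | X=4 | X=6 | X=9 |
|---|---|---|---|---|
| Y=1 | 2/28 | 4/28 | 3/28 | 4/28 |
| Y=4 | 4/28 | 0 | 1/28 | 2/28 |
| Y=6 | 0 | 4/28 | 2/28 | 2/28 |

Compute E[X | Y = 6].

23/4

P(Y = 6) = 2/7.
Summing X·P(X=x,Y=y) over the conditioning event gives 23/14.
E[X | Y = 6] = (23/14) / (2/7) = 23/4.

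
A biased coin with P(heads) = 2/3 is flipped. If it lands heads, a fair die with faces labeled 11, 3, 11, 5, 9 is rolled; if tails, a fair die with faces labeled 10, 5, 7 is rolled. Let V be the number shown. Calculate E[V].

344/45

E[V | heads] = (11+3+11+5+9)/5 = 39/5.
E[V | tails] = (10+5+7)/3 = 22/3.
By the law of total expectation,
E[V] = (2/3)·(39/5) + (1/3)·(22/3) = 344/45.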